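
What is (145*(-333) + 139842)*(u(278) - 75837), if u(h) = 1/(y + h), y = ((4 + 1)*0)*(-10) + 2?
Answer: -1944154206963/280 ≈ -6.9434e+9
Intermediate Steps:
y = 2 (y = (5*0)*(-10) + 2 = 0*(-10) + 2 = 0 + 2 = 2)
u(h) = 1/(2 + h)
(145*(-333) + 139842)*(u(278) - 75837) = (145*(-333) + 139842)*(1/(2 + 278) - 75837) = (-48285 + 139842)*(1/280 - 75837) = 91557*(1/280 - 75837) = 91557*(-21234359/280) = -1944154206963/280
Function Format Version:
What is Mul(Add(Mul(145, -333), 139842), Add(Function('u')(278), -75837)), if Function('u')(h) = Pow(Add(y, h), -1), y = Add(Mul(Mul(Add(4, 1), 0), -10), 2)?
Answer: Rational(-1944154206963, 280) ≈ -6.9434e+9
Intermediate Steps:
y = 2 (y = Add(Mul(Mul(5, 0), -10), 2) = Add(Mul(0, -10), 2) = Add(0, 2) = 2)
Function('u')(h) = Pow(Add(2, h), -1)
Mul(Add(Mul(145, -333), 139842), Add(Function('u')(278), -75837)) = Mul(Add(Mul(145, -333), 139842), Add(Pow(Add(2, 278), -1), -75837)) = Mul(Add(-48285, 139842), Add(Pow(280, -1), -75837)) = Mul(91557, Add(Rational(1, 280), -75837)) = Mul(91557, Rational(-21234359, 280)) = Rational(-1944154206963, 280)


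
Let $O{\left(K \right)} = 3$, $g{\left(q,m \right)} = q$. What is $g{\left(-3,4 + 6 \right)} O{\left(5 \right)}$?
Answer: $-9$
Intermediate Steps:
$g{\left(-3,4 + 6 \right)} O{\left(5 \right)} = \left(-3\right) 3 = -9$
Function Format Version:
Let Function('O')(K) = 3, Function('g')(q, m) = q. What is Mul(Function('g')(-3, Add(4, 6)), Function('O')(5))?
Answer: -9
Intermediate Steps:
Mul(Function('g')(-3, Add(4, 6)), Function('O')(5)) = Mul(-3, 3) = -9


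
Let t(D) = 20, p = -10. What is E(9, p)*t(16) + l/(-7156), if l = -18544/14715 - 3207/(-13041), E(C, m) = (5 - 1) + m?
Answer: -678134676607/5651128980 ≈ -120.00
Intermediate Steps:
E(C, m) = 4 + m
l = -800993/789705 (l = -18544*1/14715 - 3207*(-1/13041) = -18544/14715 + 1069/4347 = -800993/789705 ≈ -1.0143)
E(9, p)*t(16) + l/(-7156) = (4 - 10)*20 - 800993/789705/(-7156) = -6*20 - 800993/789705*(-1/7156) = -120 + 800993/5651128980 = -678134676607/5651128980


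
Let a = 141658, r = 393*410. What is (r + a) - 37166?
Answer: 265622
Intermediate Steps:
r = 161130
(r + a) - 37166 = (161130 + 141658) - 37166 = 302788 - 37166 = 265622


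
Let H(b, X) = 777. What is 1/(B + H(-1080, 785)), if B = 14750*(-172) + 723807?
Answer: -1/1812416 ≈ -5.5175e-7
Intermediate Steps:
B = -1813193 (B = -2537000 + 723807 = -1813193)
1/(B + H(-1080, 785)) = 1/(-1813193 + 777) = 1/(-1812416) = -1/1812416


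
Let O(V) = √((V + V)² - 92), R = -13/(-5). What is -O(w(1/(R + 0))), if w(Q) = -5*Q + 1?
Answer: -2*I*√3743/13 ≈ -9.4123*I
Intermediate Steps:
R = 13/5 (R = -13*(-⅕) = 13/5 ≈ 2.6000)
w(Q) = 1 - 5*Q
O(V) = √(-92 + 4*V²) (O(V) = √((2*V)² - 92) = √(4*V² - 92) = √(-92 + 4*V²))
-O(w(1/(R + 0))) = -2*√(-23 + (1 - 5/(13/5 + 0))²) = -2*√(-23 + (1 - 5/13/5)²) = -2*√(-23 + (1 - 5*5/13)²) = -2*√(-23 + (1 - 25/13)²) = -2*√(-23 + (-12/13)²) = -2*√(-23 + 144/169) = -2*√(-3743/169) = -2*I*√3743/13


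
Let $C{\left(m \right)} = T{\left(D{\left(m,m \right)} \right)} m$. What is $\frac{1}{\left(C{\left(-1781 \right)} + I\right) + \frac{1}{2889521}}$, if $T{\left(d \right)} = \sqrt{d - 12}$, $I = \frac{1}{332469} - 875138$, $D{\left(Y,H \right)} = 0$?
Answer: $- \frac{201915926100283370475208661757}{176713081930725649310042844242322679} + \frac{1643682547831235120546593581 i \sqrt{3}}{353426163861451298620085688484645358} \approx -1.1426 \cdot 10^{-6} + 8.0553 \cdot 10^{-9} i$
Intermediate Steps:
$I = - \frac{290956255721}{332469}$ ($I = \frac{1}{332469} - 875138 = - \frac{290956255721}{332469} \approx -8.7514 \cdot 10^{5}$)
$T{\left(d \right)} = \sqrt{-12 + d}$
$C{\left(m \right)} = 2 i m \sqrt{3}$ ($C{\left(m \right)} = \sqrt{-12 + 0} m = \sqrt{-12} m = 2 i \sqrt{3} m = 2 i m \sqrt{3}$)
$\frac{1}{\left(C{\left(-1781 \right)} + I\right) + \frac{1}{2889521}} = \frac{1}{\left(2 i \left(-1781\right) \sqrt{3} - \frac{290956255721}{332469}\right) + \frac{1}{2889521}} = \frac{1}{\left(- 3562 i \sqrt{3} - \frac{290956255721}{332469}\right) + \frac{1}{2889521}} = \frac{1}{\left(- \frac{290956255721}{332469} - 3562 i \sqrt{3}\right) + \frac{1}{2889521}} = \frac{1}{- \frac{840724210986867172}{960676157349} - 3562 i \sqrt{3}}$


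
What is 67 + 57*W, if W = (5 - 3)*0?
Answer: 67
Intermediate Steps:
W = 0 (W = 2*0 = 0)
67 + 57*W = 67 + 57*0 = 67 + 0 = 67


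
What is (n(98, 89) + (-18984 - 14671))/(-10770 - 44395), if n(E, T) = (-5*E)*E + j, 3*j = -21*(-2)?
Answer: 81661/55165 ≈ 1.4803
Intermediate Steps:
j = 14 (j = (-21*(-2))/3 = (⅓)*42 = 14)
n(E, T) = 14 - 5*E² (n(E, T) = (-5*E)*E + 14 = -5*E² + 14 = 14 - 5*E²)
(n(98, 89) + (-18984 - 14671))/(-10770 - 44395) = ((14 - 5*98²) + (-18984 - 14671))/(-10770 - 44395) = ((14 - 5*9604) - 33655)/(-55165) = ((14 - 48020) - 33655)*(-1/55165) = (-48006 - 33655)*(-1/55165) = -81661*(-1/55165) = 81661/55165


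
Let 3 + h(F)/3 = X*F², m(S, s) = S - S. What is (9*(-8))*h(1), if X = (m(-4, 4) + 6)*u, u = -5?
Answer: 7128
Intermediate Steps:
m(S, s) = 0
X = -30 (X = (0 + 6)*(-5) = 6*(-5) = -30)
h(F) = -9 - 90*F² (h(F) = -9 + 3*(-30*F²) = -9 - 90*F²)
(9*(-8))*h(1) = (9*(-8))*(-9 - 90*1²) = -72*(-9 - 90*1) = -72*(-9 - 90) = -72*(-99) = 7128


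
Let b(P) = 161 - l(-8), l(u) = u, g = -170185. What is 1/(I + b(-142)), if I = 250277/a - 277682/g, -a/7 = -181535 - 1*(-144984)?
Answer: 43543023545/7472411253824 ≈ 0.0058272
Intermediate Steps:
a = 255857 (a = -7*(-181535 - 1*(-144984)) = -7*(-181535 + 144984) = -7*(-36551) = 255857)
I = 113640274719/43543023545 (I = 250277/255857 - 277682/(-170185) = 250277*(1/255857) - 277682*(-1/170185) = 250277/255857 + 277682/170185 = 113640274719/43543023545 ≈ 2.6098)
b(P) = 169 (b(P) = 161 - 1*(-8) = 161 + 8 = 169)
1/(I + b(-142)) = 1/(113640274719/43543023545 + 169) = 1/(7472411253824/43543023545) = 43543023545/7472411253824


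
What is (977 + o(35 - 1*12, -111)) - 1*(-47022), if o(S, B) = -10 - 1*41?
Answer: 47948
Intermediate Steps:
o(S, B) = -51 (o(S, B) = -10 - 41 = -51)
(977 + o(35 - 1*12, -111)) - 1*(-47022) = (977 - 51) - 1*(-47022) = 926 + 47022 = 47948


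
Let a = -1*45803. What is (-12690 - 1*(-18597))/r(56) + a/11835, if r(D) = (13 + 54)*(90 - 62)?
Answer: -16017083/22202460 ≈ -0.72141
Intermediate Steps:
r(D) = 1876 (r(D) = 67*28 = 1876)
a = -45803
(-12690 - 1*(-18597))/r(56) + a/11835 = (-12690 - 1*(-18597))/1876 - 45803/11835 = (-12690 + 18597)*(1/1876) - 45803*1/11835 = 5907*(1/1876) - 45803/11835 = 5907/1876 - 45803/11835 = -16017083/22202460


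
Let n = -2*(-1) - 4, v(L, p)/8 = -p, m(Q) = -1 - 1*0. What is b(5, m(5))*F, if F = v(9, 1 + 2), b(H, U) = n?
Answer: 48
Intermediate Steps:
m(Q) = -1 (m(Q) = -1 + 0 = -1)
v(L, p) = -8*p (v(L, p) = 8*(-p) = -8*p)
n = -2 (n = 2 - 4 = -2)
b(H, U) = -2
F = -24 (F = -8*(1 + 2) = -8*3 = -24)
b(5, m(5))*F = -2*(-24) = 48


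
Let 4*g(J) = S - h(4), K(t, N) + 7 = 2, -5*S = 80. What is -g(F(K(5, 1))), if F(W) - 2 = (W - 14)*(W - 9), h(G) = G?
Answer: 5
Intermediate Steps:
S = -16 (S = -⅕*80 = -16)
K(t, N) = -5 (K(t, N) = -7 + 2 = -5)
F(W) = 2 + (-14 + W)*(-9 + W) (F(W) = 2 + (W - 14)*(W - 9) = 2 + (-14 + W)*(-9 + W))
g(J) = -5 (g(J) = (-16 - 1*4)/4 = (-16 - 4)/4 = (¼)*(-20) = -5)
-g(F(K(5, 1))) = -1*(-5) = 5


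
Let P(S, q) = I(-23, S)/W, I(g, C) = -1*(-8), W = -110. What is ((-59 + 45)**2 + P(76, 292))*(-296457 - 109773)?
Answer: -79591536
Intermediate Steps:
I(g, C) = 8
P(S, q) = -4/55 (P(S, q) = 8/(-110) = 8*(-1/110) = -4/55)
((-59 + 45)**2 + P(76, 292))*(-296457 - 109773) = ((-59 + 45)**2 - 4/55)*(-296457 - 109773) = ((-14)**2 - 4/55)*(-406230) = (196 - 4/55)*(-406230) = (10776/55)*(-406230) = -79591536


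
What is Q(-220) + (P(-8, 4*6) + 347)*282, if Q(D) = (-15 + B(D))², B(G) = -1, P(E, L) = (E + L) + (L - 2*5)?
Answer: 106570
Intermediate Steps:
P(E, L) = -10 + E + 2*L (P(E, L) = (E + L) + (L - 10) = (E + L) + (-10 + L) = -10 + E + 2*L)
Q(D) = 256 (Q(D) = (-15 - 1)² = (-16)² = 256)
Q(-220) + (P(-8, 4*6) + 347)*282 = 256 + ((-10 - 8 + 2*(4*6)) + 347)*282 = 256 + ((-10 - 8 + 2*24) + 347)*282 = 256 + ((-10 - 8 + 48) + 347)*282 = 256 + (30 + 347)*282 = 256 + 377*282 = 256 + 106314 = 106570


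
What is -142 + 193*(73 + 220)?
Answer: 56407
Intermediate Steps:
-142 + 193*(73 + 220) = -142 + 193*293 = -142 + 56549 = 56407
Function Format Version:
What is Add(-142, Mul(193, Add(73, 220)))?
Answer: 56407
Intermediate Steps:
Add(-142, Mul(193, Add(73, 220))) = Add(-142, Mul(193, 293)) = Add(-142, 56549) = 56407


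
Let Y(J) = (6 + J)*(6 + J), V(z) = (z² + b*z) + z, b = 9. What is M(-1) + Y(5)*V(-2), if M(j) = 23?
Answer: -1913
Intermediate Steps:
V(z) = z² + 10*z (V(z) = (z² + 9*z) + z = z² + 10*z)
Y(J) = (6 + J)²
M(-1) + Y(5)*V(-2) = 23 + (6 + 5)²*(-2*(10 - 2)) = 23 + 11²*(-2*8) = 23 + 121*(-16) = 23 - 1936 = -1913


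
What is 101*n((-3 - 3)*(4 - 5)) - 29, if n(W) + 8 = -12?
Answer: -2049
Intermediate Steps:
n(W) = -20 (n(W) = -8 - 12 = -20)
101*n((-3 - 3)*(4 - 5)) - 29 = 101*(-20) - 29 = -2020 - 29 = -2049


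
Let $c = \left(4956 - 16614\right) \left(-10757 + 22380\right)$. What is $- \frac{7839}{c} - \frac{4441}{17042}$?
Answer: $- \frac{748291114}{2872147907} \approx -0.26053$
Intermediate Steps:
$c = -135500934$ ($c = \left(-11658\right) 11623 = -135500934$)
$- \frac{7839}{c} - \frac{4441}{17042} = - \frac{7839}{-135500934} - \frac{4441}{17042} = \left(-7839\right) \left(- \frac{1}{135500934}\right) - \frac{4441}{17042} = \frac{39}{674134} - \frac{4441}{17042} = - \frac{748291114}{2872147907}$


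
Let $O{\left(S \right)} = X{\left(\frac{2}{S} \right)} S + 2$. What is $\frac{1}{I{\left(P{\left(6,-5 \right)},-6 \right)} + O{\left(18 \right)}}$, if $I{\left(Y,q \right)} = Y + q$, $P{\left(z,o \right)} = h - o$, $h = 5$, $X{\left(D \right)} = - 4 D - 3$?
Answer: $- \frac{1}{56} \approx -0.017857$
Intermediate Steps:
$X{\left(D \right)} = -3 - 4 D$
$O{\left(S \right)} = 2 + S \left(-3 - \frac{8}{S}\right)$ ($O{\left(S \right)} = \left(-3 - 4 \frac{2}{S}\right) S + 2 = \left(-3 - \frac{8}{S}\right) S + 2 = S \left(-3 - \frac{8}{S}\right) + 2 = 2 + S \left(-3 - \frac{8}{S}\right)$)
$P{\left(z,o \right)} = 5 - o$
$\frac{1}{I{\left(P{\left(6,-5 \right)},-6 \right)} + O{\left(18 \right)}} = \frac{1}{\left(\left(5 - -5\right) - 6\right) - 60} = \frac{1}{\left(\left(5 + 5\right) - 6\right) - 60} = \frac{1}{\left(10 - 6\right) - 60} = \frac{1}{4 - 60} = \frac{1}{-56} = - \frac{1}{56}$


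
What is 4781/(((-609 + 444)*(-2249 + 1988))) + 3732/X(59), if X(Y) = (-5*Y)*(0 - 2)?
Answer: 16353937/2540835 ≈ 6.4364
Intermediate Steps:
X(Y) = 10*Y (X(Y) = -5*Y*(-2) = 10*Y)
4781/(((-609 + 444)*(-2249 + 1988))) + 3732/X(59) = 4781/(((-609 + 444)*(-2249 + 1988))) + 3732/((10*59)) = 4781/((-165*(-261))) + 3732/590 = 4781/43065 + 3732*(1/590) = 4781*(1/43065) + 1866/295 = 4781/43065 + 1866/295 = 16353937/2540835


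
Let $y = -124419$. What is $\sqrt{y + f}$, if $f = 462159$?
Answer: $2 \sqrt{84435} \approx 581.15$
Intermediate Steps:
$\sqrt{y + f} = \sqrt{-124419 + 462159} = \sqrt{337740} = 2 \sqrt{84435}$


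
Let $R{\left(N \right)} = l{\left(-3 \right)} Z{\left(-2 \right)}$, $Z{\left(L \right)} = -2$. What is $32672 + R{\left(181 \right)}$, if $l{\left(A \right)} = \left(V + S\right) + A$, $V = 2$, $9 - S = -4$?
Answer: $32648$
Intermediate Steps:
$S = 13$ ($S = 9 - -4 = 9 + 4 = 13$)
$l{\left(A \right)} = 15 + A$ ($l{\left(A \right)} = \left(2 + 13\right) + A = 15 + A$)
$R{\left(N \right)} = -24$ ($R{\left(N \right)} = \left(15 - 3\right) \left(-2\right) = 12 \left(-2\right) = -24$)
$32672 + R{\left(181 \right)} = 32672 - 24 = 32648$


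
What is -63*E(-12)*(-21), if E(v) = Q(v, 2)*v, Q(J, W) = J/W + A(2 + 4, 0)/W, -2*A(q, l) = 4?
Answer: 111132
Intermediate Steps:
A(q, l) = -2 (A(q, l) = -1/2*4 = -2)
Q(J, W) = -2/W + J/W (Q(J, W) = J/W - 2/W = -2/W + J/W)
E(v) = v*(-1 + v/2) (E(v) = ((-2 + v)/2)*v = (-1 + v/2)*v = v*(-1 + v/2))
-63*E(-12)*(-21) = -63*(-12)*(-2 - 12)/2*(-21) = -63*(-12)*(-14)/2*(-21) = -63*84*(-21) = -5292*(-21) = 111132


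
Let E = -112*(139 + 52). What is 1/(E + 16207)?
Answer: -1/5185 ≈ -0.00019286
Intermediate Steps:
E = -21392 (E = -112*191 = -21392)
1/(E + 16207) = 1/(-21392 + 16207) = 1/(-5185) = -1/5185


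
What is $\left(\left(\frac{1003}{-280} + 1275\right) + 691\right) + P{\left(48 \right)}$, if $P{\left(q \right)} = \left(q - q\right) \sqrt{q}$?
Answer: $\frac{549477}{280} \approx 1962.4$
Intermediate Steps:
$P{\left(q \right)} = 0$ ($P{\left(q \right)} = 0 \sqrt{q} = 0$)
$\left(\left(\frac{1003}{-280} + 1275\right) + 691\right) + P{\left(48 \right)} = \left(\left(\frac{1003}{-280} + 1275\right) + 691\right) + 0 = \left(\left(1003 \left(- \frac{1}{280}\right) + 1275\right) + 691\right) + 0 = \left(\left(- \frac{1003}{280} + 1275\right) + 691\right) + 0 = \left(\frac{355997}{280} + 691\right) + 0 = \frac{549477}{280} + 0 = \frac{549477}{280}$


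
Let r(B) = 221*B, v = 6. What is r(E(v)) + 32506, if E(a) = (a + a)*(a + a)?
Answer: 64330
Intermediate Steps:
E(a) = 4*a² (E(a) = (2*a)*(2*a) = 4*a²)
r(E(v)) + 32506 = 221*(4*6²) + 32506 = 221*(4*36) + 32506 = 221*144 + 32506 = 31824 + 32506 = 64330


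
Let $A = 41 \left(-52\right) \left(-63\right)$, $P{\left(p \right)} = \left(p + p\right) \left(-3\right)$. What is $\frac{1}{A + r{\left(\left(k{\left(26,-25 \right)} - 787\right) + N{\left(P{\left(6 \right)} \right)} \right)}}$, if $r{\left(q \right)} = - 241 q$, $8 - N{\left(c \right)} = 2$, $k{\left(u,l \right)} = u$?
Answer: $\frac{1}{316271} \approx 3.1618 \cdot 10^{-6}$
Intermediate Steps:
$P{\left(p \right)} = - 6 p$ ($P{\left(p \right)} = 2 p \left(-3\right) = - 6 p$)
$N{\left(c \right)} = 6$ ($N{\left(c \right)} = 8 - 2 = 6$)
$A = 134316$ ($A = \left(-2132\right) \left(-63\right) = 134316$)
$\frac{1}{A + r{\left(\left(k{\left(26,-25 \right)} - 787\right) + N{\left(P{\left(6 \right)} \right)} \right)}} = \frac{1}{134316 - 241 \left(\left(26 - 787\right) + 6\right)} = \frac{1}{134316 - 241 \left(-761 + 6\right)} = \frac{1}{134316 - -181955} = \frac{1}{134316 + 181955} = \frac{1}{316271}$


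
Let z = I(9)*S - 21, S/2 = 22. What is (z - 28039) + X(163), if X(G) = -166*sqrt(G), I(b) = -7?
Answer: -28368 - 166*sqrt(163) ≈ -30487.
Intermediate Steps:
S = 44 (S = 2*22 = 44)
z = -329 (z = -7*44 - 21 = -308 - 21 = -329)
(z - 28039) + X(163) = (-329 - 28039) - 166*sqrt(163) = -28368 - 166*sqrt(163)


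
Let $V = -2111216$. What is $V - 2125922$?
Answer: $-4237138$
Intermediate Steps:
$V - 2125922 = -2111216 - 2125922 = -4237138$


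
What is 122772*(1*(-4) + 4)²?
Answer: 0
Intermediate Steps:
122772*(1*(-4) + 4)² = 122772*(-4 + 4)² = 122772*0² = 122772*0 = 0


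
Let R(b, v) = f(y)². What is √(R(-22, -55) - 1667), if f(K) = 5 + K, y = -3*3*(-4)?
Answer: √14 ≈ 3.7417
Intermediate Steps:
y = 36 (y = -9*(-4) = 36)
R(b, v) = 1681 (R(b, v) = (5 + 36)² = 41² = 1681)
√(R(-22, -55) - 1667) = √(1681 - 1667) = √14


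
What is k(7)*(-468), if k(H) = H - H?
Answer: 0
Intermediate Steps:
k(H) = 0
k(7)*(-468) = 0*(-468) = 0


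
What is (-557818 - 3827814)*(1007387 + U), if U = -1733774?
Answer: 3185666071584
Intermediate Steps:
(-557818 - 3827814)*(1007387 + U) = (-557818 - 3827814)*(1007387 - 1733774) = -4385632*(-726387) = 3185666071584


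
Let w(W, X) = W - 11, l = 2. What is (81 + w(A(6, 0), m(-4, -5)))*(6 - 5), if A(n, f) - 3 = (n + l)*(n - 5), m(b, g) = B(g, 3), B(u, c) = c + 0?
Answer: 81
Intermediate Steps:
B(u, c) = c
m(b, g) = 3
A(n, f) = 3 + (-5 + n)*(2 + n) (A(n, f) = 3 + (n + 2)*(n - 5) = 3 + (2 + n)*(-5 + n) = 3 + (-5 + n)*(2 + n))
w(W, X) = -11 + W
(81 + w(A(6, 0), m(-4, -5)))*(6 - 5) = (81 + (-11 + (-7 + 6² - 3*6)))*(6 - 5) = (81 + (-11 + (-7 + 36 - 18)))*1 = (81 + (-11 + 11))*1 = (81 + 0)*1 = 81*1 = 81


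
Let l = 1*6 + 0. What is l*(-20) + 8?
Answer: -112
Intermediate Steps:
l = 6 (l = 6 + 0 = 6)
l*(-20) + 8 = 6*(-20) + 8 = -120 + 8 = -112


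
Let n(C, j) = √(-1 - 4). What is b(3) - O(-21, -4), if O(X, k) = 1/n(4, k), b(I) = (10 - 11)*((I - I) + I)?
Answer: -3 + I*√5/5 ≈ -3.0 + 0.44721*I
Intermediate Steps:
n(C, j) = I*√5 (n(C, j) = √(-5) = I*√5)
b(I) = -I (b(I) = -(0 + I) = -I)
O(X, k) = -I*√5/5 (O(X, k) = 1/(I*√5) = -I*√5/5)
b(3) - O(-21, -4) = -1*3 - (-1)*I*√5/5 = -3 + I*√5/5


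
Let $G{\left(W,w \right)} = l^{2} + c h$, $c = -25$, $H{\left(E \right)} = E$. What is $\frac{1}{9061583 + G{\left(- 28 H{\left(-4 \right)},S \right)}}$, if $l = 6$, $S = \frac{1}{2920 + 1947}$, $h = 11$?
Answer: $\frac{1}{9061344} \approx 1.1036 \cdot 10^{-7}$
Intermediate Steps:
$S = \frac{1}{4867} \approx 0.00020547$
$G{\left(W,w \right)} = -239$ ($G{\left(W,w \right)} = 6^{2} - 275 = 36 - 275 = -239$)
$\frac{1}{9061583 + G{\left(- 28 H{\left(-4 \right)},S \right)}} = \frac{1}{9061583 - 239} = \frac{1}{9061344}$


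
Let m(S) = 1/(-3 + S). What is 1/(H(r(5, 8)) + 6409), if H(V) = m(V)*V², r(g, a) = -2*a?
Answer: 19/121515 ≈ 0.00015636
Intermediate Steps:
H(V) = V²/(-3 + V)
1/(H(r(5, 8)) + 6409) = 1/((-2*8)²/(-3 - 2*8) + 6409) = 1/((-16)²/(-3 - 16) + 6409) = 1/(256/(-19) + 6409) = 1/(256*(-1/19) + 6409) = 1/(-256/19 + 6409) = 1/(121515/19) = 19/121515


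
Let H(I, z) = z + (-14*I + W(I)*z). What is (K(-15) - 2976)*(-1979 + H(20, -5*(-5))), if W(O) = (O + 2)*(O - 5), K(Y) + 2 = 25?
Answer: -17765248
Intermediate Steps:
K(Y) = 23 (K(Y) = -2 + 25 = 23)
W(O) = (-5 + O)*(2 + O) (W(O) = (2 + O)*(-5 + O) = (-5 + O)*(2 + O))
H(I, z) = z - 14*I + z*(-10 + I**2 - 3*I) (H(I, z) = z + (-14*I + (-10 + I**2 - 3*I)*z) = z + (-14*I + z*(-10 + I**2 - 3*I)) = z - 14*I + z*(-10 + I**2 - 3*I))
(K(-15) - 2976)*(-1979 + H(20, -5*(-5))) = (23 - 2976)*(-1979 + (-5*(-5) - 14*20 - (-5*(-5))*(10 - 1*20**2 + 3*20))) = -2953*(-1979 + (25 - 280 - 1*25*(10 - 1*400 + 60))) = -2953*(-1979 + (25 - 280 - 1*25*(10 - 400 + 60))) = -2953*(-1979 + (25 - 280 - 1*25*(-330))) = -2953*(-1979 + (25 - 280 + 8250)) = -2953*(-1979 + 7995) = -2953*6016 = -17765248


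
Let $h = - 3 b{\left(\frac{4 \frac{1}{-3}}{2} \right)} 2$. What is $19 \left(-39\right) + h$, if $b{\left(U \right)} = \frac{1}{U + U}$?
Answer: $- \frac{1473}{2} \approx -736.5$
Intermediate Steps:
$b{\left(U \right)} = \frac{1}{2 U}$
$h = \frac{9}{2}$ ($h = - 3 \frac{1}{2 \frac{4 \frac{1}{-3}}{2}} \cdot 2 = - 3 \frac{1}{2 \cdot 4 \left(- \frac{1}{3}\right) \frac{1}{2}} \cdot 2 = - 3 \frac{1}{2 \left(\left(- \frac{4}{3}\right) \frac{1}{2}\right)} 2 = - 3 \frac{1}{2 \left(- \frac{2}{3}\right)} 2 = - 3 \cdot \frac{1}{2} \left(- \frac{3}{2}\right) 2 = \left(-3\right) \left(- \frac{3}{4}\right) 2 = \frac{9}{4} \cdot 2 = \frac{9}{2} \approx 4.5$)
$19 \left(-39\right) + h = 19 \left(-39\right) + \frac{9}{2} = -741 + \frac{9}{2} = - \frac{1473}{2}$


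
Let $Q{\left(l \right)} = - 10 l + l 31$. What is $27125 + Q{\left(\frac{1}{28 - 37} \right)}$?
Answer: $\frac{81368}{3} \approx 27123.0$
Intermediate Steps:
$Q{\left(l \right)} = 21 l$ ($Q{\left(l \right)} = - 10 l + 31 l = 21 l$)
$27125 + Q{\left(\frac{1}{28 - 37} \right)} = 27125 + \frac{21}{28 - 37} = 27125 + \frac{21}{-9} = 27125 + 21 \left(- \frac{1}{9}\right) = 27125 - \frac{7}{3} = \frac{81368}{3}$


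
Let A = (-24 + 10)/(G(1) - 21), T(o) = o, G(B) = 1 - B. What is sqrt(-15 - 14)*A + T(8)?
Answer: 8 + 2*I*sqrt(29)/3 ≈ 8.0 + 3.5901*I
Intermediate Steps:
A = 2/3 (A = (-24 + 10)/((1 - 1*1) - 21) = -14/((1 - 1) - 21) = -14/(0 - 21) = -14/(-21) = -14*(-1/21) = 2/3 ≈ 0.66667)
sqrt(-15 - 14)*A + T(8) = sqrt(-15 - 14)*(2/3) + 8 = sqrt(-29)*(2/3) + 8 = (I*sqrt(29))*(2/3) + 8 = 2*I*sqrt(29)/3 + 8 = 8 + 2*I*sqrt(29)/3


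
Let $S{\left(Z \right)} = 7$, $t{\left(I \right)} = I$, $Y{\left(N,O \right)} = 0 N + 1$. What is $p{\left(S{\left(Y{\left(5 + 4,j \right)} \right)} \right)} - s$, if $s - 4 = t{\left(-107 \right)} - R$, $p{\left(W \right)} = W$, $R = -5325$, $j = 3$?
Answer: $-5215$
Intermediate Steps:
$Y{\left(N,O \right)} = 1$ ($Y{\left(N,O \right)} = 0 + 1 = 1$)
$s = 5222$ ($s = 4 - -5218 = 4 + \left(-107 + 5325\right) = 4 + 5218 = 5222$)
$p{\left(S{\left(Y{\left(5 + 4,j \right)} \right)} \right)} - s = 7 - 5222 = -5215$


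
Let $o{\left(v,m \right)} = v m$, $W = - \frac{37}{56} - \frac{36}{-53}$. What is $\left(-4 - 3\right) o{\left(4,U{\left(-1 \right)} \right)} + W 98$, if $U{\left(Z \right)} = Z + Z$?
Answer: $\frac{12257}{212} \approx 57.816$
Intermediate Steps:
$W = \frac{55}{2968}$ ($W = \left(-37\right) \frac{1}{56} - - \frac{36}{53} = - \frac{37}{56} + \frac{36}{53} = \frac{55}{2968} \approx 0.018531$)
$U{\left(Z \right)} = 2 Z$
$o{\left(v,m \right)} = m v$
$\left(-4 - 3\right) o{\left(4,U{\left(-1 \right)} \right)} + W 98 = \left(-4 - 3\right) 2 \left(-1\right) 4 + \frac{55}{2968} \cdot 98 = - 7 \left(\left(-2\right) 4\right) + \frac{385}{212} = \left(-7\right) \left(-8\right) + \frac{385}{212} = 56 + \frac{385}{212} = \frac{12257}{212}$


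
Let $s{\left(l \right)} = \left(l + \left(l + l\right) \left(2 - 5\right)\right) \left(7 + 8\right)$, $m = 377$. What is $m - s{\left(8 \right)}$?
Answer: $977$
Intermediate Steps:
$s{\left(l \right)} = - 75 l$ ($s{\left(l \right)} = \left(l + 2 l \left(-3\right)\right) 15 = \left(l - 6 l\right) 15 = - 5 l 15 = - 75 l$)
$m - s{\left(8 \right)} = 377 - \left(-75\right) 8 = 377 - -600 = 377 + 600 = 977$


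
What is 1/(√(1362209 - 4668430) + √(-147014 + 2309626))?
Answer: 1/(202*√53 + I*√3306221) ≈ 0.0002689 - 0.00033248*I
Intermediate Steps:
1/(√(1362209 - 4668430) + √(-147014 + 2309626)) = 1/(√(-3306221) + √2162612) = 1/(I*√3306221 + 202*√53) = 1/(202*√53 + I*√3306221)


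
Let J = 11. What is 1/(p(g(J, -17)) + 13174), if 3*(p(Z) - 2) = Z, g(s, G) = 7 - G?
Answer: 1/13184 ≈ 7.5849e-5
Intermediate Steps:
p(Z) = 2 + Z/3
1/(p(g(J, -17)) + 13174) = 1/((2 + (7 - 1*(-17))/3) + 13174) = 1/((2 + (7 + 17)/3) + 13174) = 1/((2 + (⅓)*24) + 13174) = 1/((2 + 8) + 13174) = 1/(10 + 13174) = 1/13184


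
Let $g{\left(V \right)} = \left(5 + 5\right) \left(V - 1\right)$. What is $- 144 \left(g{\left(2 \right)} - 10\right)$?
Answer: $0$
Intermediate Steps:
$g{\left(V \right)} = -10 + 10 V$ ($g{\left(V \right)} = 10 \left(-1 + V\right) = -10 + 10 V$)
$- 144 \left(g{\left(2 \right)} - 10\right) = - 144 \left(\left(-10 + 10 \cdot 2\right) - 10\right) = - 144 \left(\left(-10 + 20\right) - 10\right) = - 144 \left(10 - 10\right) = \left(-144\right) 0 = 0$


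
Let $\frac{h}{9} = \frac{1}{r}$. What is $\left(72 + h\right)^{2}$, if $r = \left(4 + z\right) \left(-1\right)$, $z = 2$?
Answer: $\frac{19881}{4} \approx 4970.3$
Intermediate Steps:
$r = -6$ ($r = \left(4 + 2\right) \left(-1\right) = 6 \left(-1\right) = -6$)
$h = - \frac{3}{2}$ ($h = \frac{9}{-6} = 9 \left(- \frac{1}{6}\right) = - \frac{3}{2} \approx -1.5$)
$\left(72 + h\right)^{2} = \left(72 - \frac{3}{2}\right)^{2} = \left(\frac{141}{2}\right)^{2} = \frac{19881}{4}$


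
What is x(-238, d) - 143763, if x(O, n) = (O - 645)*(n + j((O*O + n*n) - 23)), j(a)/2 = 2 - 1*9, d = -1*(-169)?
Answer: -280628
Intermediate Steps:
d = 169
j(a) = -14 (j(a) = 2*(2 - 1*9) = 2*(2 - 9) = 2*(-7) = -14)
x(O, n) = (-645 + O)*(-14 + n) (x(O, n) = (O - 645)*(n - 14) = (-645 + O)*(-14 + n))
x(-238, d) - 143763 = (9030 - 645*169 - 14*(-238) - 238*169) - 143763 = (9030 - 109005 + 3332 - 40222) - 143763 = -136865 - 143763 = -280628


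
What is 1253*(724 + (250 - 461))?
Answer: 642789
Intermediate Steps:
1253*(724 + (250 - 461)) = 1253*(724 - 211) = 1253*513 = 642789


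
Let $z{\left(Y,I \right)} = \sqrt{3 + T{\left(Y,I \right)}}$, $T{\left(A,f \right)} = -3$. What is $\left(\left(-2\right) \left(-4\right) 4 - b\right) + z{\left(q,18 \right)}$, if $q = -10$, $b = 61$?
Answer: $-29$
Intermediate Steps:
$z{\left(Y,I \right)} = 0$ ($z{\left(Y,I \right)} = \sqrt{3 - 3} = \sqrt{0} = 0$)
$\left(\left(-2\right) \left(-4\right) 4 - b\right) + z{\left(q,18 \right)} = \left(\left(-2\right) \left(-4\right) 4 - 61\right) + 0 = \left(8 \cdot 4 - 61\right) + 0 = \left(32 - 61\right) + 0 = -29 + 0 = -29$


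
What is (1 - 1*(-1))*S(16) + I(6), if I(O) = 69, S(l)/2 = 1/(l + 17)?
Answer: 2281/33 ≈ 69.121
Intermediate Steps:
S(l) = 2/(17 + l) (S(l) = 2/(l + 17) = 2/(17 + l))
(1 - 1*(-1))*S(16) + I(6) = (1 - 1*(-1))*(2/(17 + 16)) + 69 = (1 + 1)*(2/33) + 69 = 2*(2*(1/33)) + 69 = 2*(2/33) + 69 = 4/33 + 69 = 2281/33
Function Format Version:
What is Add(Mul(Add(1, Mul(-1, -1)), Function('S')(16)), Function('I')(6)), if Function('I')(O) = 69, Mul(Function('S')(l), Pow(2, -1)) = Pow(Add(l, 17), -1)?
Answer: Rational(2281, 33) ≈ 69.121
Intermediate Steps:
Function('S')(l) = Mul(2, Pow(Add(17, l), -1)) (Function('S')(l) = Mul(2, Pow(Add(l, 17), -1)) = Mul(2, Pow(Add(17, l), -1)))
Add(Mul(Add(1, Mul(-1, -1)), Function('S')(16)), Function('I')(6)) = Add(Mul(Add(1, Mul(-1, -1)), Mul(2, Pow(Add(17, 16), -1))), 69) = Add(Mul(Add(1, 1), Mul(2, Pow(33, -1))), 69) = Add(Mul(2, Mul(2, Rational(1, 33))), 69) = Add(Mul(2, Rational(2, 33)), 69) = Add(Rational(4, 33), 69) = Rational(2281, 33)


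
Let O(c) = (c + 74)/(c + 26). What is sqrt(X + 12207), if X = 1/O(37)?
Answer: 4*sqrt(1044510)/37 ≈ 110.49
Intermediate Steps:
O(c) = (74 + c)/(26 + c)
X = 21/37 (X = 1/((74 + 37)/(26 + 37)) = 1/(111/63) = 1/((1/63)*111) = 1/(37/21) = 21/37 ≈ 0.56757)
sqrt(X + 12207) = sqrt(21/37 + 12207) = sqrt(451680/37) = 4*sqrt(1044510)/37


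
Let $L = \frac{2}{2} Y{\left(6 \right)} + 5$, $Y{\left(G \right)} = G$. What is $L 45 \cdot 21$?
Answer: $10395$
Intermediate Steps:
$L = 11$ ($L = \frac{2}{2} \cdot 6 + 5 = 2 \cdot \frac{1}{2} \cdot 6 + 5 = 1 \cdot 6 + 5 = 6 + 5 = 11$)
$L 45 \cdot 21 = 11 \cdot 45 \cdot 21 = 495 \cdot 21 = 10395$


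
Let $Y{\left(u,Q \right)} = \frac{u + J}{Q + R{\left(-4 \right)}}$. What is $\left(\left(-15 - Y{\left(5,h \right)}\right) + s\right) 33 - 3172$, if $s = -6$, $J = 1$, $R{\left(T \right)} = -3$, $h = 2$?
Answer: $-3667$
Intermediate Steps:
$Y{\left(u,Q \right)} = \frac{1 + u}{-3 + Q}$ ($Y{\left(u,Q \right)} = \frac{u + 1}{Q - 3} = \frac{1 + u}{-3 + Q}$)
$\left(\left(-15 - Y{\left(5,h \right)}\right) + s\right) 33 - 3172 = \left(\left(-15 - \frac{1 + 5}{-3 + 2}\right) - 6\right) 33 - 3172 = \left(\left(-15 - \frac{1}{-1} \cdot 6\right) - 6\right) 33 - 3172 = \left(\left(-15 - \left(-1\right) 6\right) - 6\right) 33 - 3172 = \left(\left(-15 - -6\right) - 6\right) 33 - 3172 = \left(\left(-15 + 6\right) - 6\right) 33 - 3172 = \left(-9 - 6\right) 33 - 3172 = \left(-15\right) 33 - 3172 = -495 - 3172 = -3667$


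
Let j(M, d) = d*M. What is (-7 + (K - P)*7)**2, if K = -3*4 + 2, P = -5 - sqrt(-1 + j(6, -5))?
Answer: 245 - 588*I*sqrt(31) ≈ 245.0 - 3273.8*I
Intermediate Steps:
j(M, d) = M*d
P = -5 - I*sqrt(31) (P = -5 - sqrt(-1 + 6*(-5)) = -5 - sqrt(-1 - 30) = -5 - sqrt(-31) = -5 - I*sqrt(31) ≈ -5.0 - 5.5678*I)
K = -10 (K = -12 + 2 = -10)
(-7 + (K - P)*7)**2 = (-7 + (-10 - (-5 - I*sqrt(31)))*7)**2 = (-7 + (-10 + (5 + I*sqrt(31)))*7)**2 = (-7 + (-5 + I*sqrt(31))*7)**2 = (-7 + (-35 + 7*I*sqrt(31)))**2 = (-42 + 7*I*sqrt(31))**2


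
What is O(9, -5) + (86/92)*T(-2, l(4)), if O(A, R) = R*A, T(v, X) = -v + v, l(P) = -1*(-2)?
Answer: -45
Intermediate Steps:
l(P) = 2
T(v, X) = 0
O(A, R) = A*R
O(9, -5) + (86/92)*T(-2, l(4)) = 9*(-5) + (86/92)*0 = -45 + (86*(1/92))*0 = -45 + (43/46)*0 = -45 + 0 = -45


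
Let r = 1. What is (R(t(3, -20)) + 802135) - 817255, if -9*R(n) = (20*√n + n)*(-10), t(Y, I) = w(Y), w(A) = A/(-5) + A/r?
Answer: -45352/3 + 80*√15/9 ≈ -15083.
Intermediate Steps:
w(A) = 4*A/5 (w(A) = A/(-5) + A/1 = A*(-⅕) + A*1 = -A/5 + A = 4*A/5)
t(Y, I) = 4*Y/5
R(n) = 10*n/9 + 200*√n/9 (R(n) = -(20*√n + n)*(-10)/9 = -(n + 20*√n)*(-10)/9 = -(-200*√n - 10*n)/9 = 10*n/9 + 200*√n/9)
(R(t(3, -20)) + 802135) - 817255 = ((10*((⅘)*3)/9 + 200*√((⅘)*3)/9) + 802135) - 817255 = (((10/9)*(12/5) + 200*√(12/5)/9) + 802135) - 817255 = ((8/3 + 200*(2*√15/5)/9) + 802135) - 817255 = ((8/3 + 80*√15/9) + 802135) - 817255 = (2406413/3 + 80*√15/9) - 817255 = -45352/3 + 80*√15/9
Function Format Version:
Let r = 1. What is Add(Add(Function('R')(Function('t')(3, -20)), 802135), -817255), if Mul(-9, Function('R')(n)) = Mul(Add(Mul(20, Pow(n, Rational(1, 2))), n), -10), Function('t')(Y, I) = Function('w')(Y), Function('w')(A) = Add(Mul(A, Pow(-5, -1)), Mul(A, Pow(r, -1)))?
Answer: Add(Rational(-45352, 3), Mul(Rational(80, 9), Pow(15, Rational(1, 2)))) ≈ -15083.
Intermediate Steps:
Function('w')(A) = Mul(Rational(4, 5), A) (Function('w')(A) = Add(Mul(A, Pow(-5, -1)), Mul(A, Pow(1, -1))) = Add(Mul(A, Rational(-1, 5)), Mul(A, 1)) = Add(Mul(Rational(-1, 5), A), A) = Mul(Rational(4, 5), A))
Function('t')(Y, I) = Mul(Rational(4, 5), Y)
Function('R')(n) = Add(Mul(Rational(10, 9), n), Mul(Rational(200, 9), Pow(n, Rational(1, 2)))) (Function('R')(n) = Mul(Rational(-1, 9), Mul(Add(Mul(20, Pow(n, Rational(1, 2))), n), -10)) = Mul(Rational(-1, 9), Mul(Add(n, Mul(20, Pow(n, Rational(1, 2)))), -10)) = Mul(Rational(-1, 9), Add(Mul(-200, Pow(n, Rational(1, 2))), Mul(-10, n))) = Add(Mul(Rational(10, 9), n), Mul(Rational(200, 9), Pow(n, Rational(1, 2)))))
Add(Add(Function('R')(Function('t')(3, -20)), 802135), -817255) = Add(Add(Add(Mul(Rational(10, 9), Mul(Rational(4, 5), 3)), Mul(Rational(200, 9), Pow(Mul(Rational(4, 5), 3), Rational(1, 2)))), 802135), -817255) = Add(Add(Add(Mul(Rational(10, 9), Rational(12, 5)), Mul(Rational(200, 9), Pow(Rational(12, 5), Rational(1, 2)))), 802135), -817255) = Add(Add(Add(Rational(8, 3), Mul(Rational(200, 9), Mul(Rational(2, 5), Pow(15, Rational(1, 2))))), 802135), -817255) = Add(Add(Add(Rational(8, 3), Mul(Rational(80, 9), Pow(15, Rational(1, 2)))), 802135), -817255) = Add(Add(Rational(2406413, 3), Mul(Rational(80, 9), Pow(15, Rational(1, 2)))), -817255) = Add(Rational(-45352, 3), Mul(Rational(80, 9), Pow(15, Rational(1, 2))))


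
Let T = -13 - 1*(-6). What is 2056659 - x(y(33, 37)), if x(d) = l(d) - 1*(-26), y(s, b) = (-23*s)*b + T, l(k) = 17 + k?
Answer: 2084706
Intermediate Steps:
T = -7 (T = -13 + 6 = -7)
y(s, b) = -7 - 23*b*s (y(s, b) = (-23*s)*b - 7 = -23*b*s - 7 = -7 - 23*b*s)
x(d) = 43 + d (x(d) = (17 + d) - 1*(-26) = (17 + d) + 26 = 43 + d)
2056659 - x(y(33, 37)) = 2056659 - (43 + (-7 - 23*37*33)) = 2056659 - (43 + (-7 - 28083)) = 2056659 - (43 - 28090) = 2056659 - 1*(-28047) = 2056659 + 28047 = 2084706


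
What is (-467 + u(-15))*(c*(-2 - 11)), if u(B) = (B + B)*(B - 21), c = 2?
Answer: -15938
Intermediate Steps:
u(B) = 2*B*(-21 + B) (u(B) = (2*B)*(-21 + B) = 2*B*(-21 + B))
(-467 + u(-15))*(c*(-2 - 11)) = (-467 + 2*(-15)*(-21 - 15))*(2*(-2 - 11)) = (-467 + 2*(-15)*(-36))*(2*(-13)) = (-467 + 1080)*(-26) = 613*(-26) = -15938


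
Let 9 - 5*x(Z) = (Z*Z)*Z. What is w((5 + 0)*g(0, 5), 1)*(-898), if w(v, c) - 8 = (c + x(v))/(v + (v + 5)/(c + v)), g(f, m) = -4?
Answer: 123624068/1825 ≈ 67739.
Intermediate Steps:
x(Z) = 9/5 - Z**3/5 (x(Z) = 9/5 - Z*Z*Z/5 = 9/5 - Z**2*Z/5 = 9/5 - Z**3/5)
w(v, c) = 8 + (9/5 + c - v**3/5)/(v + (5 + v)/(c + v)) (w(v, c) = 8 + (c + (9/5 - v**3/5))/(v + (v + 5)/(c + v)) = 8 + (9/5 + c - v**3/5)/(v + (5 + v)/(c + v)))
w((5 + 0)*g(0, 5), 1)*(-898) = ((200 - ((5 + 0)*(-4))**4 + 5*1**2 + 9*1 + 40*((5 + 0)*(-4))**2 + 49*((5 + 0)*(-4)) - 1*1*((5 + 0)*(-4))**3 + 45*1*((5 + 0)*(-4)))/(5*(5 + (5 + 0)*(-4) + ((5 + 0)*(-4))**2 + 1*((5 + 0)*(-4)))))*(-898) = ((200 - (5*(-4))**4 + 5*1 + 9 + 40*(5*(-4))**2 + 49*(5*(-4)) - 1*1*(5*(-4))**3 + 45*1*(5*(-4)))/(5*(5 + 5*(-4) + (5*(-4))**2 + 1*(5*(-4)))))*(-898) = ((200 - 1*(-20)**4 + 5 + 9 + 40*(-20)**2 + 49*(-20) - 1*1*(-20)**3 + 45*1*(-20))/(5*(5 - 20 + (-20)**2 + 1*(-20))))*(-898) = ((200 - 1*160000 + 5 + 9 + 40*400 - 980 - 1*1*(-8000) - 900)/(5*(5 - 20 + 400 - 20)))*(-898) = ((1/5)*(200 - 160000 + 5 + 9 + 16000 - 980 + 8000 - 900)/365)*(-898) = ((1/5)*(1/365)*(-137666))*(-898) = -137666/1825*(-898) = 123624068/1825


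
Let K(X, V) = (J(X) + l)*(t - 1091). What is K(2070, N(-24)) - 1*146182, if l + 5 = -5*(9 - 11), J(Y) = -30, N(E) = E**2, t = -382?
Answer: -109357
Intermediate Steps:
l = 5 (l = -5 - 5*(9 - 11) = -5 - 5*(-2) = -5 + 10 = 5)
K(X, V) = 36825 (K(X, V) = (-30 + 5)*(-382 - 1091) = -25*(-1473) = 36825)
K(2070, N(-24)) - 1*146182 = 36825 - 1*146182 = 36825 - 146182 = -109357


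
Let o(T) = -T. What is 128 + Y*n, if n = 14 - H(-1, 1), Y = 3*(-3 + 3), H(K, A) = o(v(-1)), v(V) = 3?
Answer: 128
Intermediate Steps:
H(K, A) = -3 (H(K, A) = -1*3 = -3)
Y = 0 (Y = 3*0 = 0)
n = 17 (n = 14 - 1*(-3) = 14 + 3 = 17)
128 + Y*n = 128 + 0*17 = 128 + 0 = 128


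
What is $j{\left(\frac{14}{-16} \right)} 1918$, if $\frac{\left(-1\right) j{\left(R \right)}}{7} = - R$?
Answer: $- \frac{46991}{4} \approx -11748.0$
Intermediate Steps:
$j{\left(R \right)} = 7 R$ ($j{\left(R \right)} = - 7 \left(- R\right) = 7 R$)
$j{\left(\frac{14}{-16} \right)} 1918 = 7 \frac{14}{-16} \cdot 1918 = 7 \cdot 14 \left(- \frac{1}{16}\right) 1918 = 7 \left(- \frac{7}{8}\right) 1918 = \left(- \frac{49}{8}\right) 1918 = - \frac{46991}{4}$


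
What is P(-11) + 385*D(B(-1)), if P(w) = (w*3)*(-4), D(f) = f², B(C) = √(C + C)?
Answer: -638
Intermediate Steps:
B(C) = √2*√C (B(C) = √(2*C) = √2*√C)
P(w) = -12*w (P(w) = (3*w)*(-4) = -12*w)
P(-11) + 385*D(B(-1)) = -12*(-11) + 385*(√2*√(-1))² = 132 + 385*(√2*I)² = 132 + 385*(I*√2)² = 132 + 385*(-2) = 132 - 770 = -638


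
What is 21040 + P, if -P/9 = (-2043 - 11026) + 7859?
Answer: 67930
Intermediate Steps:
P = 46890 (P = -9*((-2043 - 11026) + 7859) = -9*(-13069 + 7859) = -9*(-5210) = 46890)
21040 + P = 21040 + 46890 = 67930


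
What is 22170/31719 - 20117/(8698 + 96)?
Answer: -147709381/92978962 ≈ -1.5886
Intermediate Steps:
22170/31719 - 20117/(8698 + 96) = 22170*(1/31719) - 20117/8794 = 7390/10573 - 20117*1/8794 = 7390/10573 - 20117/8794 = -147709381/92978962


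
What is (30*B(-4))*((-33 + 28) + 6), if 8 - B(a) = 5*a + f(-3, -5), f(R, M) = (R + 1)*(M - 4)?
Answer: 300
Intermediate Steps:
f(R, M) = (1 + R)*(-4 + M)
B(a) = -10 - 5*a (B(a) = 8 - (5*a + (-4 - 5 - 4*(-3) - 5*(-3))) = 8 - (5*a + (-4 - 5 + 12 + 15)) = 8 - (5*a + 18) = 8 - (18 + 5*a) = 8 + (-18 - 5*a) = -10 - 5*a)
(30*B(-4))*((-33 + 28) + 6) = (30*(-10 - 5*(-4)))*((-33 + 28) + 6) = (30*(-10 + 20))*(-5 + 6) = (30*10)*1 = 300*1 = 300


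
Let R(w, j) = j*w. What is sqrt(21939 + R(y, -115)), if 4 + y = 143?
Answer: sqrt(5954) ≈ 77.162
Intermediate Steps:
y = 139 (y = -4 + 143 = 139)
sqrt(21939 + R(y, -115)) = sqrt(21939 - 115*139) = sqrt(21939 - 15985) = sqrt(5954)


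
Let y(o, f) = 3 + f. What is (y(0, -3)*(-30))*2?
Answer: 0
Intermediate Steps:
(y(0, -3)*(-30))*2 = ((3 - 3)*(-30))*2 = (0*(-30))*2 = 0*2 = 0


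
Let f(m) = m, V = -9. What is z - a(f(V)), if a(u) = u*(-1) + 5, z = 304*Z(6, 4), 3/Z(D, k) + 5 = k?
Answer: -926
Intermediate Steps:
Z(D, k) = 3/(-5 + k)
z = -912 (z = 304*(3/(-5 + 4)) = 304*(3/(-1)) = 304*(3*(-1)) = 304*(-3) = -912)
a(u) = 5 - u (a(u) = -u + 5 = 5 - u)
z - a(f(V)) = -912 - (5 - 1*(-9)) = -912 - (5 + 9) = -912 - 1*14 = -912 - 14 = -926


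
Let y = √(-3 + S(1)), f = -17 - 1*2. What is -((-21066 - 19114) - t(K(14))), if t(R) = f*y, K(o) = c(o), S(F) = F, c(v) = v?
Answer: 40180 - 19*I*√2 ≈ 40180.0 - 26.87*I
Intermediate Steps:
K(o) = o
f = -19 (f = -17 - 2 = -19)
y = I*√2 (y = √(-3 + 1) = √(-2) = I*√2 ≈ 1.4142*I)
t(R) = -19*I*√2
-((-21066 - 19114) - t(K(14))) = -((-21066 - 19114) - (-19)*I*√2) = -(-40180 + 19*I*√2) = 40180 - 19*I*√2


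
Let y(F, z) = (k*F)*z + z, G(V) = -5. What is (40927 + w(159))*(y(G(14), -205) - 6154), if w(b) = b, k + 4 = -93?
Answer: -4346241424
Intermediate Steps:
k = -97 (k = -4 - 93 = -97)
y(F, z) = z - 97*F*z (y(F, z) = (-97*F)*z + z = -97*F*z + z = z - 97*F*z)
(40927 + w(159))*(y(G(14), -205) - 6154) = (40927 + 159)*(-205*(1 - 97*(-5)) - 6154) = 41086*(-205*(1 + 485) - 6154) = 41086*(-205*486 - 6154) = 41086*(-99630 - 6154) = 41086*(-105784) = -4346241424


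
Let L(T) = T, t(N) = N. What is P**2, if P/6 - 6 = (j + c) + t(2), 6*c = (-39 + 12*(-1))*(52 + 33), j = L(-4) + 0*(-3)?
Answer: 18584721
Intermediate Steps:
j = -4 (j = -4 + 0*(-3) = -4 + 0 = -4)
c = -1445/2 (c = ((-39 + 12*(-1))*(52 + 33))/6 = ((-39 - 12)*85)/6 = (-51*85)/6 = (1/6)*(-4335) = -1445/2 ≈ -722.50)
P = -4311 (P = 36 + 6*((-4 - 1445/2) + 2) = 36 + 6*(-1453/2 + 2) = 36 + 6*(-1449/2) = 36 - 4347 = -4311)
P**2 = (-4311)**2 = 18584721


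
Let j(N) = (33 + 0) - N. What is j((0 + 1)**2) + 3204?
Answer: 3236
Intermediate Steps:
j(N) = 33 - N
j((0 + 1)**2) + 3204 = (33 - (0 + 1)**2) + 3204 = (33 - 1*1**2) + 3204 = (33 - 1*1) + 3204 = (33 - 1) + 3204 = 32 + 3204 = 3236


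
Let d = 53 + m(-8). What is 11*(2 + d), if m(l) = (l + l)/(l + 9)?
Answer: 429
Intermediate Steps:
m(l) = 2*l/(9 + l) (m(l) = (2*l)/(9 + l) = 2*l/(9 + l))
d = 37 (d = 53 + 2*(-8)/(9 - 8) = 53 + 2*(-8)/1 = 53 + 2*(-8)*1 = 53 - 16 = 37)
11*(2 + d) = 11*(2 + 37) = 11*39 = 429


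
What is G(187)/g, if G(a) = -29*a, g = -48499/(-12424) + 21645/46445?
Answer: -625849644728/504290707 ≈ -1241.0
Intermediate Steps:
g = 504290707/115406536 (g = -48499*(-1/12424) + 21645*(1/46445) = 48499/12424 + 4329/9289 = 504290707/115406536 ≈ 4.3697)
G(187)/g = (-29*187)/(504290707/115406536) = -5423*115406536/504290707 = -625849644728/504290707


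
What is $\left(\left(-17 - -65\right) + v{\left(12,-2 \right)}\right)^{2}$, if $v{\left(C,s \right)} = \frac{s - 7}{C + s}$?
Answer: $\frac{221841}{100} \approx 2218.4$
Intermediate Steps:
$v{\left(C,s \right)} = \frac{-7 + s}{C + s}$
$\left(\left(-17 - -65\right) + v{\left(12,-2 \right)}\right)^{2} = \left(\left(-17 - -65\right) + \frac{-7 - 2}{12 - 2}\right)^{2} = \left(\left(-17 + 65\right) + \frac{1}{10} \left(-9\right)\right)^{2} = \left(48 + \frac{1}{10} \left(-9\right)\right)^{2} = \left(48 - \frac{9}{10}\right)^{2} = \left(\frac{471}{10}\right)^{2} = \frac{221841}{100}$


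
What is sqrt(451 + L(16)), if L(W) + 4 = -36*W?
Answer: I*sqrt(129) ≈ 11.358*I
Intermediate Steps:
L(W) = -4 - 36*W
sqrt(451 + L(16)) = sqrt(451 + (-4 - 36*16)) = sqrt(451 + (-4 - 576)) = sqrt(451 - 580) = sqrt(-129) = I*sqrt(129)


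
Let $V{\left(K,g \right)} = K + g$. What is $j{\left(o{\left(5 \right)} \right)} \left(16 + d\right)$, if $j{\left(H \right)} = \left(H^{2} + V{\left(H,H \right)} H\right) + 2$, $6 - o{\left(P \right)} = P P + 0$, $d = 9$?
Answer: $27125$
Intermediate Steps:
$o{\left(P \right)} = 6 - P^{2}$ ($o{\left(P \right)} = 6 - \left(P P + 0\right) = 6 - \left(P^{2} + 0\right) = 6 - P^{2}$)
$j{\left(H \right)} = 2 + 3 H^{2}$ ($j{\left(H \right)} = \left(H^{2} + \left(H + H\right) H\right) + 2 = \left(H^{2} + 2 H H\right) + 2 = \left(H^{2} + 2 H^{2}\right) + 2 = 3 H^{2} + 2 = 2 + 3 H^{2}$)
$j{\left(o{\left(5 \right)} \right)} \left(16 + d\right) = \left(2 + 3 \left(6 - 5^{2}\right)^{2}\right) \left(16 + 9\right) = \left(2 + 3 \left(6 - 25\right)^{2}\right) 25 = \left(2 + 3 \left(-19\right)^{2}\right) 25 = \left(2 + 3 \cdot 361\right) 25 = \left(2 + 1083\right) 25 = 1085 \cdot 25 = 27125$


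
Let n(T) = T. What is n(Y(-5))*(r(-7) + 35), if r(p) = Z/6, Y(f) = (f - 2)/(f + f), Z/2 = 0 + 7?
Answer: 392/15 ≈ 26.133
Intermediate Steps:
Z = 14 (Z = 2*(0 + 7) = 2*7 = 14)
Y(f) = (-2 + f)/(2*f) (Y(f) = (-2 + f)/((2*f)) = (-2 + f)*(1/(2*f)) = (-2 + f)/(2*f))
r(p) = 7/3 (r(p) = 14/6 = 14*(1/6) = 7/3)
n(Y(-5))*(r(-7) + 35) = ((1/2)*(-2 - 5)/(-5))*(7/3 + 35) = ((1/2)*(-1/5)*(-7))*(112/3) = (7/10)*(112/3) = 392/15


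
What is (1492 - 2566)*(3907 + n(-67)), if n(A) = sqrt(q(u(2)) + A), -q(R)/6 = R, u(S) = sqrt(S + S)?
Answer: -4196118 - 1074*I*sqrt(79) ≈ -4.1961e+6 - 9545.9*I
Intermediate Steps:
u(S) = sqrt(2)*sqrt(S) (u(S) = sqrt(2*S) = sqrt(2)*sqrt(S))
q(R) = -6*R
n(A) = sqrt(-12 + A) (n(A) = sqrt(-6*sqrt(2)*sqrt(2) + A) = sqrt(-6*2 + A) = sqrt(-12 + A))
(1492 - 2566)*(3907 + n(-67)) = (1492 - 2566)*(3907 + sqrt(-12 - 67)) = -1074*(3907 + sqrt(-79)) = -1074*(3907 + I*sqrt(79)) = -4196118 - 1074*I*sqrt(79)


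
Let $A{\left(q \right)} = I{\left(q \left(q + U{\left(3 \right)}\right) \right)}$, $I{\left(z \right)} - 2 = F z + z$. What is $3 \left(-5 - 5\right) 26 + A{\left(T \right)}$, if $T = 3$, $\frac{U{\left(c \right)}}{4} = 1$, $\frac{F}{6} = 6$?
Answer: $-1$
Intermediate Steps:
$F = 36$ ($F = 6 \cdot 6 = 36$)
$U{\left(c \right)} = 4$ ($U{\left(c \right)} = 4 \cdot 1 = 4$)
$I{\left(z \right)} = 2 + 37 z$ ($I{\left(z \right)} = 2 + \left(36 z + z\right) = 2 + 37 z$)
$A{\left(q \right)} = 2 + 37 q \left(4 + q\right)$ ($A{\left(q \right)} = 2 + 37 q \left(q + 4\right) = 2 + 37 q \left(4 + q\right)$)
$3 \left(-5 - 5\right) 26 + A{\left(T \right)} = 3 \left(-5 - 5\right) 26 + \left(2 + 37 \cdot 3 \left(4 + 3\right)\right) = 3 \left(-10\right) 26 + \left(2 + 37 \cdot 3 \cdot 7\right) = \left(-30\right) 26 + \left(2 + 777\right) = -780 + 779 = -1$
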